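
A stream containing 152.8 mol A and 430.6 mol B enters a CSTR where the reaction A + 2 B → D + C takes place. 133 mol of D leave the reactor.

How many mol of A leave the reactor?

19.8 mol

For D: n = n₀ + 1ξ → 133 = 0 + 1ξ, giving ξ = 133 mol.
Outlet amounts (n = n₀ + ν ξ):
  A: 152.8 − 1(133) = 19.8
  B: 430.6 − 2(133) = 164.6
  D: 0 + 1(133) = 133
  C: 0 + 1(133) = 133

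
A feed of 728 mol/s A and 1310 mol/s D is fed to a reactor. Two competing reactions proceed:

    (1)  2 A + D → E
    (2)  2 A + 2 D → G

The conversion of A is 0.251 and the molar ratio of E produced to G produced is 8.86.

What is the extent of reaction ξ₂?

Conversion of A: A consumed = 0.251 × 728 = 182.7 mol/s = 2ξ₁ + 2ξ₂.
Selectivity: 1ξ₁ / (1ξ₂) = 8.86 → ξ₁ = 8.86 ξ₂.
Substitute: (2·8.86 + 2) ξ₂ = 182.7 → ξ₂ = 9.266 mol/s, ξ₁ = 82.1 mol/s.
Outlet amounts (n = n₀ + Σ ν·ξ):
  A: 728 − 2(82.1) − 2(9.266) = 545.3
  D: 1310 − 1(82.1) − 2(9.266) = 1209
  E: 0 + 1(82.1) = 82.1
  G: 0 + 1(9.266) = 9.266

ξ₂ = 9.27 mol/s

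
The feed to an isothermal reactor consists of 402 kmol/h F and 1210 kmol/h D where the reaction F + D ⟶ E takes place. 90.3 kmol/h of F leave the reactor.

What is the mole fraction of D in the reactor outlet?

0.691

For F: n = n₀ − 1ξ → 90.3 = 402 − 1ξ, giving ξ = 311.7 kmol/h.
Outlet amounts (n = n₀ + ν ξ):
  F: 402 − 1(311.7) = 90.3
  D: 1210 − 1(311.7) = 898.3
  E: 0 + 1(311.7) = 311.7
Total out = 1300 kmol/h; y_D = 898.3 / 1300 = 0.6908.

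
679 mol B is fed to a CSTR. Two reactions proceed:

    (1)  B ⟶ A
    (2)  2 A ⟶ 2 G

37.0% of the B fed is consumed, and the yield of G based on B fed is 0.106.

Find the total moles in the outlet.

Conversion of B: B consumed = 1ξ₁ = 0.37 × 679 → ξ₁ = 251.2 mol.
Yield of G: 2ξ₂ / 679 = 0.106 → ξ₂ = 35.99 mol.
Outlet amounts (n = n₀ + Σ ν·ξ):
  B: 679 − 1(251.2) = 427.8
  A: 0 + 1(251.2) − 2(35.99) = 179.3
  G: 0 + 2(35.99) = 71.97
Total out = 427.8 + 179.3 + 71.97 = 679 mol.

679 mol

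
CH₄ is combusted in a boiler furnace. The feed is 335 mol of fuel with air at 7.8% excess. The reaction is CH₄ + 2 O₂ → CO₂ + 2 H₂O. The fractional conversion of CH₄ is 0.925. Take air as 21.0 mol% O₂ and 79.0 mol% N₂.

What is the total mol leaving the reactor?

Stoichiometric O₂ = 2 × 335 = 670 mol; O₂ fed = 670 × 1.078 = 722.3 mol.
N₂ fed = 722.3 × 79/21 = 2717 mol.
Fuel reacted = 0.925 × 335 → ξ = 309.9 mol.
Outlet (n = n₀ + ν ξ):
  CH₄: 335 − 1(309.9) = 25.12
  O₂: 722.3 − 2(309.9) = 102.5
  N₂: 2717 (inert)
  CO₂: 0 + 1(309.9) = 309.9
  H₂O: 0 + 2(309.9) = 619.8
Total out = 25.12 + 102.5 + 2717 + 309.9 + 619.8 = 3774 mol.

3770 mol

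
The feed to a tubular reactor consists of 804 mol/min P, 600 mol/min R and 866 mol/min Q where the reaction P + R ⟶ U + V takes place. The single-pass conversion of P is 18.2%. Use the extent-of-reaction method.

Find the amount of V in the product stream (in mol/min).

P reacted = 0.182 × 804 = 146.3 mol/min; ν_P = −1, so ξ = 146.3/1 = 146.3 mol/min.
Outlet amounts (n = n₀ + ν ξ):
  P: 804 − 1(146.3) = 657.7
  R: 600 − 1(146.3) = 453.7
  U: 0 + 1(146.3) = 146.3
  V: 0 + 1(146.3) = 146.3
  Q: 866 (inert)

146 mol/min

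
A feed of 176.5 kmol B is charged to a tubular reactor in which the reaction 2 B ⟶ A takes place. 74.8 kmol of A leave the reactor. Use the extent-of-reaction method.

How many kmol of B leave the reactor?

For A: n = n₀ + 1ξ → 74.8 = 0 + 1ξ, giving ξ = 74.8 kmol.
Outlet amounts (n = n₀ + ν ξ):
  B: 176.5 − 2(74.8) = 26.9
  A: 0 + 1(74.8) = 74.8

26.9 kmol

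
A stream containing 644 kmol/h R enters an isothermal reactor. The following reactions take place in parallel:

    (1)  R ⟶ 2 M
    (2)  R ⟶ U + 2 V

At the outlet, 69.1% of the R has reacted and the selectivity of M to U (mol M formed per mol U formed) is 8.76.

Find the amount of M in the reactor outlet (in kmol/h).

725 kmol/h

Conversion of R: R consumed = 0.691 × 644 = 445 kmol/h = 1ξ₁ + 1ξ₂.
Selectivity: 2ξ₁ / (1ξ₂) = 8.76 → ξ₁ = 4.38 ξ₂.
Substitute: (1·4.38 + 1) ξ₂ = 445 → ξ₂ = 82.71 kmol/h, ξ₁ = 362.3 kmol/h.
Outlet amounts (n = n₀ + Σ ν·ξ):
  R: 644 − 1(362.3) − 1(82.71) = 199
  M: 0 + 2(362.3) = 724.6
  U: 0 + 1(82.71) = 82.71
  V: 0 + 2(82.71) = 165.4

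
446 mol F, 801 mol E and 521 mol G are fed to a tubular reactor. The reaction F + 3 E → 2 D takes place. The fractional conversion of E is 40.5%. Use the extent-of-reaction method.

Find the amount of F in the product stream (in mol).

E reacted = 0.405 × 801 = 324.4 mol; ν_E = −3, so ξ = 324.4/3 = 108.1 mol.
Outlet amounts (n = n₀ + ν ξ):
  F: 446 − 1(108.1) = 337.9
  E: 801 − 3(108.1) = 476.6
  D: 0 + 2(108.1) = 216.3
  G: 521 (inert)

338 mol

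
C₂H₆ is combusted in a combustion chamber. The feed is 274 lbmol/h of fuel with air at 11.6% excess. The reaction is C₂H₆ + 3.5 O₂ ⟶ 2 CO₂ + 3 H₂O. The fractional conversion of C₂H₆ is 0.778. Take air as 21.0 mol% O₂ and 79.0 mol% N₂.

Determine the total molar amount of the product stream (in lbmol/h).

5480 lbmol/h

Stoichiometric O₂ = 3.5 × 274 = 959 lbmol/h; O₂ fed = 959 × 1.116 = 1070 lbmol/h.
N₂ fed = 1070 × 79/21 = 4026 lbmol/h.
Fuel reacted = 0.778 × 274 → ξ = 213.2 lbmol/h.
Outlet (n = n₀ + ν ξ):
  C₂H₆: 274 − 1(213.2) = 60.83
  O₂: 1070 − 3.5(213.2) = 324.1
  N₂: 4026 (inert)
  CO₂: 0 + 2(213.2) = 426.3
  H₂O: 0 + 3(213.2) = 639.5
Total out = 60.83 + 324.1 + 4026 + 426.3 + 639.5 = 5477 lbmol/h.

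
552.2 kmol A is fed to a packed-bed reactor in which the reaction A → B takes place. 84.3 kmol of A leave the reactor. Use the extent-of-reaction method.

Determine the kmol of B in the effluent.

For A: n = n₀ − 1ξ → 84.3 = 552.2 − 1ξ, giving ξ = 467.9 kmol.
Outlet amounts (n = n₀ + ν ξ):
  A: 552.2 − 1(467.9) = 84.3
  B: 0 + 1(467.9) = 467.9

468 kmol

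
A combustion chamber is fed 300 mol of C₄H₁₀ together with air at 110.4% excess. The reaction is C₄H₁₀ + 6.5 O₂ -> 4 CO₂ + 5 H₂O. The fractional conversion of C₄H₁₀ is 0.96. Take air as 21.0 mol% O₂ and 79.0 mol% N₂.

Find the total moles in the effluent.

Stoichiometric O₂ = 6.5 × 300 = 1950 mol; O₂ fed = 1950 × 2.104 = 4103 mol.
N₂ fed = 4103 × 79/21 = 15430 mol.
Fuel reacted = 0.96 × 300 → ξ = 288 mol.
Outlet (n = n₀ + ν ξ):
  C₄H₁₀: 300 − 1(288) = 12
  O₂: 4103 − 6.5(288) = 2231
  N₂: 15430 (inert)
  CO₂: 0 + 4(288) = 1152
  H₂O: 0 + 5(288) = 1440
Total out = 12 + 2231 + 15430 + 1152 + 1440 = 20270 mol.

20300 mol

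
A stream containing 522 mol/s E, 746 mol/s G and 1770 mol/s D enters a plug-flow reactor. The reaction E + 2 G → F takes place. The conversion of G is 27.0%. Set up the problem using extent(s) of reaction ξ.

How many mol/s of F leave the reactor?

101 mol/s

G reacted = 0.27 × 746 = 201.4 mol/s; ν_G = −2, so ξ = 201.4/2 = 100.7 mol/s.
Outlet amounts (n = n₀ + ν ξ):
  E: 522 − 1(100.7) = 421.3
  G: 746 − 2(100.7) = 544.6
  F: 0 + 1(100.7) = 100.7
  D: 1770 (inert)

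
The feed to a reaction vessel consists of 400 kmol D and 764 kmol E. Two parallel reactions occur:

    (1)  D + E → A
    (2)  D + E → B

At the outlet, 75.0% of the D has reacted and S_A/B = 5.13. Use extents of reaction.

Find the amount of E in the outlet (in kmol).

Conversion of D: D consumed = 0.75 × 400 = 300 kmol = 1ξ₁ + 1ξ₂.
Selectivity: 1ξ₁ / (1ξ₂) = 5.13 → ξ₁ = 5.13 ξ₂.
Substitute: (1·5.13 + 1) ξ₂ = 300 → ξ₂ = 48.94 kmol, ξ₁ = 251.1 kmol.
Outlet amounts (n = n₀ + Σ ν·ξ):
  D: 400 − 1(251.1) − 1(48.94) = 100
  E: 764 − 1(251.1) − 1(48.94) = 464
  A: 0 + 1(251.1) = 251.1
  B: 0 + 1(48.94) = 48.94

464 kmol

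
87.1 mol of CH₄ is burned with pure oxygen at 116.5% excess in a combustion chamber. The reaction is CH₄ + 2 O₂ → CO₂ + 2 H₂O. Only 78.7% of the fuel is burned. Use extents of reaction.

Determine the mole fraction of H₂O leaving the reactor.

0.295

Stoichiometric O₂ = 2 × 87.1 = 174.2 mol; O₂ fed = 174.2 × 2.165 = 377.1 mol.
Fuel reacted = 0.787 × 87.1 → ξ = 68.55 mol.
Outlet (n = n₀ + ν ξ):
  CH₄: 87.1 − 1(68.55) = 18.55
  O₂: 377.1 − 2(68.55) = 240
  CO₂: 0 + 1(68.55) = 68.55
  H₂O: 0 + 2(68.55) = 137.1
Total out = 464.2 mol; y_H₂O = 137.1 / 464.2 = 0.2953.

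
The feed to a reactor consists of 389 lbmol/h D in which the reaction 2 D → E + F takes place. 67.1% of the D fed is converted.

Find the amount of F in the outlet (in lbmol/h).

131 lbmol/h

D reacted = 0.671 × 389 = 261 lbmol/h; ν_D = −2, so ξ = 261/2 = 130.5 lbmol/h.
Outlet amounts (n = n₀ + ν ξ):
  D: 389 − 2(130.5) = 128
  E: 0 + 1(130.5) = 130.5
  F: 0 + 1(130.5) = 130.5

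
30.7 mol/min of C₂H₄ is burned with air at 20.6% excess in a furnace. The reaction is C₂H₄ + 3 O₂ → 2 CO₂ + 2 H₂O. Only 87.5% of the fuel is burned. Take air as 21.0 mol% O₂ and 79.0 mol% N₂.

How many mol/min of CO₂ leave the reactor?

53.7 mol/min

Stoichiometric O₂ = 3 × 30.7 = 92.1 mol/min; O₂ fed = 92.1 × 1.206 = 111.1 mol/min.
N₂ fed = 111.1 × 79/21 = 417.8 mol/min.
Fuel reacted = 0.875 × 30.7 → ξ = 26.86 mol/min.
Outlet (n = n₀ + ν ξ):
  C₂H₄: 30.7 − 1(26.86) = 3.837
  O₂: 111.1 − 3(26.86) = 30.49
  N₂: 417.8 (inert)
  CO₂: 0 + 2(26.86) = 53.73
  H₂O: 0 + 2(26.86) = 53.73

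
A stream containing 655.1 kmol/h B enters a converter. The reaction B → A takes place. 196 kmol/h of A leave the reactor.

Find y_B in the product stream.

0.701

For A: n = n₀ + 1ξ → 196 = 0 + 1ξ, giving ξ = 196 kmol/h.
Outlet amounts (n = n₀ + ν ξ):
  B: 655.1 − 1(196) = 459.1
  A: 0 + 1(196) = 196
Total out = 655.1 kmol/h; y_B = 459.1 / 655.1 = 0.7008.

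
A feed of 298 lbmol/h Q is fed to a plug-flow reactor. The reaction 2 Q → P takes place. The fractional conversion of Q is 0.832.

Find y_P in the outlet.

0.712

Q reacted = 0.832 × 298 = 247.9 lbmol/h; ν_Q = −2, so ξ = 247.9/2 = 124 lbmol/h.
Outlet amounts (n = n₀ + ν ξ):
  Q: 298 − 2(124) = 50.06
  P: 0 + 1(124) = 124
Total out = 174 lbmol/h; y_P = 124 / 174 = 0.7123.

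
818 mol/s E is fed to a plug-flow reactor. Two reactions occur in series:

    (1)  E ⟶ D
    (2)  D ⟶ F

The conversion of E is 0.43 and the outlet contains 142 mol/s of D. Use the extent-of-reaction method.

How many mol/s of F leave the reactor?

210 mol/s

Conversion of E: E consumed = 1ξ₁ = 0.43 × 818 → ξ₁ = 351.7 mol/s.
D balance: n_D = 0 + 1ξ₁ − 1ξ₂ = 142 → ξ₂ = (1·351.7 − 142)/1 = 209.7 mol/s.
Outlet amounts (n = n₀ + Σ ν·ξ):
  E: 818 − 1(351.7) = 466.3
  D: 0 + 1(351.7) − 1(209.7) = 142
  F: 0 + 1(209.7) = 209.7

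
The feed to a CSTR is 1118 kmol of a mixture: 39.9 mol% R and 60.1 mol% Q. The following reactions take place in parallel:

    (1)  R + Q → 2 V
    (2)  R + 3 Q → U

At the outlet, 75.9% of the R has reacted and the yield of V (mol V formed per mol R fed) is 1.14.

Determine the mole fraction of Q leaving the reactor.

Yield of V: 2ξ₁ / 446.1 = 1.14 → ξ₁ = 254.3 kmol.
Conversion of R: 1ξ₁ + 1ξ₂ = 0.759 × 446.1 = 338.6 → ξ₂ = 84.31 kmol.
Outlet amounts (n = n₀ + Σ ν·ξ):
  R: 446.1 − 1(254.3) − 1(84.31) = 107.5
  Q: 671.9 − 1(254.3) − 3(84.31) = 164.7
  V: 0 + 2(254.3) = 508.5
  U: 0 + 1(84.31) = 84.31
Total out = 865.1 kmol; y_Q = 164.7 / 865.1 = 0.1904.

0.19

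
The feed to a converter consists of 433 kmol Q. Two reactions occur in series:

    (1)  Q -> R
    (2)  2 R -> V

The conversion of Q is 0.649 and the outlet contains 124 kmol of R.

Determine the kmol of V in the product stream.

Conversion of Q: Q consumed = 1ξ₁ = 0.649 × 433 → ξ₁ = 281 kmol.
R balance: n_R = 0 + 1ξ₁ − 2ξ₂ = 124 → ξ₂ = (1·281 − 124)/2 = 78.51 kmol.
Outlet amounts (n = n₀ + Σ ν·ξ):
  Q: 433 − 1(281) = 152
  R: 0 + 1(281) − 2(78.51) = 124
  V: 0 + 1(78.51) = 78.51

78.5 kmol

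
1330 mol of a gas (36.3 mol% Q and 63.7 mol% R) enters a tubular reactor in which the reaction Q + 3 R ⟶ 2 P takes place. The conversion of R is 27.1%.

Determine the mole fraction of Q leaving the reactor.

0.345

R reacted = 0.271 × 847.2 = 229.6 mol; ν_R = −3, so ξ = 229.6/3 = 76.53 mol.
Outlet amounts (n = n₀ + ν ξ):
  Q: 482.8 − 1(76.53) = 406.3
  R: 847.2 − 3(76.53) = 617.6
  P: 0 + 2(76.53) = 153.1
Total out = 1177 mol; y_Q = 406.3 / 1177 = 0.3452.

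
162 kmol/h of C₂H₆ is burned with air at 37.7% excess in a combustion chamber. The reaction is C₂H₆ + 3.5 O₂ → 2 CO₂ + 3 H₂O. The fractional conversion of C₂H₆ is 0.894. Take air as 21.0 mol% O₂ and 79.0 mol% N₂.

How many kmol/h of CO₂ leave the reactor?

290 kmol/h

Stoichiometric O₂ = 3.5 × 162 = 567 kmol/h; O₂ fed = 567 × 1.377 = 780.8 kmol/h.
N₂ fed = 780.8 × 79/21 = 2937 kmol/h.
Fuel reacted = 0.894 × 162 → ξ = 144.8 kmol/h.
Outlet (n = n₀ + ν ξ):
  C₂H₆: 162 − 1(144.8) = 17.17
  O₂: 780.8 − 3.5(144.8) = 273.9
  N₂: 2937 (inert)
  CO₂: 0 + 2(144.8) = 289.7
  H₂O: 0 + 3(144.8) = 434.5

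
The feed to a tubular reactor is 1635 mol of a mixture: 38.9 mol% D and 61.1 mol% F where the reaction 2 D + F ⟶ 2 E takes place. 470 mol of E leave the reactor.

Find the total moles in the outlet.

1400 mol

For E: n = n₀ + 2ξ → 470 = 0 + 2ξ, giving ξ = 235 mol.
Outlet amounts (n = n₀ + ν ξ):
  D: 636 − 2(235) = 166
  F: 999 − 1(235) = 764
  E: 0 + 2(235) = 470
Total out = 166 + 764 + 470 = 1400 mol.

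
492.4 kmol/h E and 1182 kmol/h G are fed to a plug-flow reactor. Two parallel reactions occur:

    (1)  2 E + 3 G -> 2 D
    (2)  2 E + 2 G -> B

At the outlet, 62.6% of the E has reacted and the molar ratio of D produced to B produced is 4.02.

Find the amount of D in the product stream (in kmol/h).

206 kmol/h

Conversion of E: E consumed = 0.626 × 492.4 = 308.2 kmol/h = 2ξ₁ + 2ξ₂.
Selectivity: 2ξ₁ / (1ξ₂) = 4.02 → ξ₁ = 2.01 ξ₂.
Substitute: (2·2.01 + 2) ξ₂ = 308.2 → ξ₂ = 51.2 kmol/h, ξ₁ = 102.9 kmol/h.
Outlet amounts (n = n₀ + Σ ν·ξ):
  E: 492.4 − 2(102.9) − 2(51.2) = 184.2
  G: 1182 − 3(102.9) − 2(51.2) = 770.8
  D: 0 + 2(102.9) = 205.8
  B: 0 + 1(51.2) = 51.2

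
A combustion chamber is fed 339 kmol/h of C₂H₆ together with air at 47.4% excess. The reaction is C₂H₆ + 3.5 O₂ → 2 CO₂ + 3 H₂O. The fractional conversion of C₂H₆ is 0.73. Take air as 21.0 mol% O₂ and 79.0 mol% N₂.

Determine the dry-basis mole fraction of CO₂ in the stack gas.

0.0615

Stoichiometric O₂ = 3.5 × 339 = 1186 kmol/h; O₂ fed = 1186 × 1.474 = 1749 kmol/h.
N₂ fed = 1749 × 79/21 = 6579 kmol/h.
Fuel reacted = 0.73 × 339 → ξ = 247.5 kmol/h.
Outlet (n = n₀ + ν ξ):
  C₂H₆: 339 − 1(247.5) = 91.53
  O₂: 1749 − 3.5(247.5) = 882.8
  N₂: 6579 (inert)
  CO₂: 0 + 2(247.5) = 494.9
  H₂O: 0 + 3(247.5) = 742.4
Dry total = 8048 kmol/h; y_CO₂ (dry) = 494.9 / 8048 = 0.0615.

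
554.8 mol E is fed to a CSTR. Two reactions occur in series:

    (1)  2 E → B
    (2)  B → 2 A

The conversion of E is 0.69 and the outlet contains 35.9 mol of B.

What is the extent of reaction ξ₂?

ξ₂ = 156 mol

Conversion of E: E consumed = 2ξ₁ = 0.69 × 554.8 → ξ₁ = 191.4 mol.
B balance: n_B = 0 + 1ξ₁ − 1ξ₂ = 35.9 → ξ₂ = (1·191.4 − 35.9)/1 = 155.5 mol.
Outlet amounts (n = n₀ + Σ ν·ξ):
  E: 554.8 − 2(191.4) = 172
  B: 0 + 1(191.4) − 1(155.5) = 35.9
  A: 0 + 2(155.5) = 311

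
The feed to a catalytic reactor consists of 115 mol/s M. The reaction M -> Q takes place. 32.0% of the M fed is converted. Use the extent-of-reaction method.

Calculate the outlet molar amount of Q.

36.8 mol/s

M reacted = 0.32 × 115 = 36.8 mol/s; ν_M = −1, so ξ = 36.8/1 = 36.8 mol/s.
Outlet amounts (n = n₀ + ν ξ):
  M: 115 − 1(36.8) = 78.2
  Q: 0 + 1(36.8) = 36.8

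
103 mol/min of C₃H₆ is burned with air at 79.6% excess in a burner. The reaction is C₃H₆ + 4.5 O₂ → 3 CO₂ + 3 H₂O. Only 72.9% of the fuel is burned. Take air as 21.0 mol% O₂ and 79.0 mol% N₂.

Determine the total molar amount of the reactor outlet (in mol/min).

Stoichiometric O₂ = 4.5 × 103 = 463.5 mol/min; O₂ fed = 463.5 × 1.796 = 832.4 mol/min.
N₂ fed = 832.4 × 79/21 = 3132 mol/min.
Fuel reacted = 0.729 × 103 → ξ = 75.09 mol/min.
Outlet (n = n₀ + ν ξ):
  C₃H₆: 103 − 1(75.09) = 27.91
  O₂: 832.4 − 4.5(75.09) = 494.6
  N₂: 3132 (inert)
  CO₂: 0 + 3(75.09) = 225.3
  H₂O: 0 + 3(75.09) = 225.3
Total out = 27.91 + 494.6 + 3132 + 225.3 + 225.3 = 4105 mol/min.

4100 mol/min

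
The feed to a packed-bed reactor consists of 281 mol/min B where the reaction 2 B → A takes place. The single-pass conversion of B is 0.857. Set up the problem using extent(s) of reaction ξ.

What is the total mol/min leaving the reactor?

161 mol/min

B reacted = 0.857 × 281 = 240.8 mol/min; ν_B = −2, so ξ = 240.8/2 = 120.4 mol/min.
Outlet amounts (n = n₀ + ν ξ):
  B: 281 − 2(120.4) = 40.18
  A: 0 + 1(120.4) = 120.4
Total out = 40.18 + 120.4 = 160.6 mol/min.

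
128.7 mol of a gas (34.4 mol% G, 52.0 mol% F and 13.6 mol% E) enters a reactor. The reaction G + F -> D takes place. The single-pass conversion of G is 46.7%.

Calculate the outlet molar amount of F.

46.2 mol

G reacted = 0.467 × 44.27 = 20.68 mol; ν_G = −1, so ξ = 20.68/1 = 20.68 mol.
Outlet amounts (n = n₀ + ν ξ):
  G: 44.27 − 1(20.68) = 23.6
  F: 66.92 − 1(20.68) = 46.25
  D: 0 + 1(20.68) = 20.68
  E: 17.5 (inert)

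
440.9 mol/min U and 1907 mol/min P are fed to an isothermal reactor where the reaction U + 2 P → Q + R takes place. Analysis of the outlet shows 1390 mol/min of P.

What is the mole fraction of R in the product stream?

For P: n = n₀ − 2ξ → 1390 = 1907 − 2ξ, giving ξ = 258.5 mol/min.
Outlet amounts (n = n₀ + ν ξ):
  U: 440.9 − 1(258.5) = 182.4
  P: 1907 − 2(258.5) = 1390
  Q: 0 + 1(258.5) = 258.5
  R: 0 + 1(258.5) = 258.5
Total out = 2089 mol/min; y_R = 258.5 / 2089 = 0.1237.

0.124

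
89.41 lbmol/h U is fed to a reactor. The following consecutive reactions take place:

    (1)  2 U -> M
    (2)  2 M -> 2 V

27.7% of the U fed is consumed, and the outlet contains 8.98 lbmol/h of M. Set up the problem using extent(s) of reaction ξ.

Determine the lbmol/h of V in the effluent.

Conversion of U: U consumed = 2ξ₁ = 0.277 × 89.41 → ξ₁ = 12.38 lbmol/h.
M balance: n_M = 0 + 1ξ₁ − 2ξ₂ = 8.98 → ξ₂ = (1·12.38 − 8.98)/2 = 1.702 lbmol/h.
Outlet amounts (n = n₀ + Σ ν·ξ):
  U: 89.41 − 2(12.38) = 64.64
  M: 0 + 1(12.38) − 2(1.702) = 8.98
  V: 0 + 2(1.702) = 3.403

3.4 lbmol/h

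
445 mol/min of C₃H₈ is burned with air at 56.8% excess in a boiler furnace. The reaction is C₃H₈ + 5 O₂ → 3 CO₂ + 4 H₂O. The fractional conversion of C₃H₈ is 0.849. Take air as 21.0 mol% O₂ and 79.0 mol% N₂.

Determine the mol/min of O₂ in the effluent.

Stoichiometric O₂ = 5 × 445 = 2225 mol/min; O₂ fed = 2225 × 1.568 = 3489 mol/min.
N₂ fed = 3489 × 79/21 = 13120 mol/min.
Fuel reacted = 0.849 × 445 → ξ = 377.8 mol/min.
Outlet (n = n₀ + ν ξ):
  C₃H₈: 445 − 1(377.8) = 67.19
  O₂: 3489 − 5(377.8) = 1600
  N₂: 13120 (inert)
  CO₂: 0 + 3(377.8) = 1133
  H₂O: 0 + 4(377.8) = 1511

1600 mol/min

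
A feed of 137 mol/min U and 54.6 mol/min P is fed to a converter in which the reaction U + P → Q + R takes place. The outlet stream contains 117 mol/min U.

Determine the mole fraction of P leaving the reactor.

0.181

For U: n = n₀ − 1ξ → 117 = 137 − 1ξ, giving ξ = 20 mol/min.
Outlet amounts (n = n₀ + ν ξ):
  U: 137 − 1(20) = 117
  P: 54.6 − 1(20) = 34.6
  Q: 0 + 1(20) = 20
  R: 0 + 1(20) = 20
Total out = 191.6 mol/min; y_P = 34.6 / 191.6 = 0.1806.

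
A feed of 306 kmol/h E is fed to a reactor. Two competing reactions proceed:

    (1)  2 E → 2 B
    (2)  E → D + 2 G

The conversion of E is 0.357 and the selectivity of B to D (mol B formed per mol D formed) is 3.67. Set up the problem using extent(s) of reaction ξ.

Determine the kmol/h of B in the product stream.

Conversion of E: E consumed = 0.357 × 306 = 109.2 kmol/h = 2ξ₁ + 1ξ₂.
Selectivity: 2ξ₁ / (1ξ₂) = 3.67 → ξ₁ = 1.835 ξ₂.
Substitute: (2·1.835 + 1) ξ₂ = 109.2 → ξ₂ = 23.39 kmol/h, ξ₁ = 42.92 kmol/h.
Outlet amounts (n = n₀ + Σ ν·ξ):
  E: 306 − 2(42.92) − 1(23.39) = 196.8
  B: 0 + 2(42.92) = 85.85
  D: 0 + 1(23.39) = 23.39
  G: 0 + 2(23.39) = 46.78

85.8 kmol/h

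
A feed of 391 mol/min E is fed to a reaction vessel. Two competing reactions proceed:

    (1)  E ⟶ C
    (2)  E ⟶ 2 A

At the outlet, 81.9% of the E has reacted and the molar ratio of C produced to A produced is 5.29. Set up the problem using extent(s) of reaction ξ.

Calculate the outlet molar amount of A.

55.3 mol/min

Conversion of E: E consumed = 0.819 × 391 = 320.2 mol/min = 1ξ₁ + 1ξ₂.
Selectivity: 1ξ₁ / (2ξ₂) = 5.29 → ξ₁ = 10.58 ξ₂.
Substitute: (1·10.58 + 1) ξ₂ = 320.2 → ξ₂ = 27.65 mol/min, ξ₁ = 292.6 mol/min.
Outlet amounts (n = n₀ + Σ ν·ξ):
  E: 391 − 1(292.6) − 1(27.65) = 70.77
  C: 0 + 1(292.6) = 292.6
  A: 0 + 2(27.65) = 55.31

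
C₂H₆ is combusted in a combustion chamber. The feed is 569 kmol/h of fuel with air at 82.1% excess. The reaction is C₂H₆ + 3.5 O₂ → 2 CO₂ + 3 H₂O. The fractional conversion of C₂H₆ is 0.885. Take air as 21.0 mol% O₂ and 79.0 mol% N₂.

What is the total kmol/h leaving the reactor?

18100 kmol/h

Stoichiometric O₂ = 3.5 × 569 = 1992 kmol/h; O₂ fed = 1992 × 1.821 = 3627 kmol/h.
N₂ fed = 3627 × 79/21 = 13640 kmol/h.
Fuel reacted = 0.885 × 569 → ξ = 503.6 kmol/h.
Outlet (n = n₀ + ν ξ):
  C₂H₆: 569 − 1(503.6) = 65.44
  O₂: 3627 − 3.5(503.6) = 1864
  N₂: 13640 (inert)
  CO₂: 0 + 2(503.6) = 1007
  H₂O: 0 + 3(503.6) = 1511
Total out = 65.44 + 1864 + 13640 + 1007 + 1511 = 18090 kmol/h.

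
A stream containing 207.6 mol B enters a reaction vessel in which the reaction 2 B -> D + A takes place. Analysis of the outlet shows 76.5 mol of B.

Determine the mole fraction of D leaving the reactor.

For B: n = n₀ − 2ξ → 76.5 = 207.6 − 2ξ, giving ξ = 65.55 mol.
Outlet amounts (n = n₀ + ν ξ):
  B: 207.6 − 2(65.55) = 76.5
  D: 0 + 1(65.55) = 65.55
  A: 0 + 1(65.55) = 65.55
Total out = 207.6 mol; y_D = 65.55 / 207.6 = 0.3158.

0.316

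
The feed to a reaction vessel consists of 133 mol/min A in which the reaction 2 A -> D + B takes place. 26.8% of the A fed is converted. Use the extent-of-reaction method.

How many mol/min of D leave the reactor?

17.8 mol/min

A reacted = 0.268 × 133 = 35.64 mol/min; ν_A = −2, so ξ = 35.64/2 = 17.82 mol/min.
Outlet amounts (n = n₀ + ν ξ):
  A: 133 − 2(17.82) = 97.36
  D: 0 + 1(17.82) = 17.82
  B: 0 + 1(17.82) = 17.82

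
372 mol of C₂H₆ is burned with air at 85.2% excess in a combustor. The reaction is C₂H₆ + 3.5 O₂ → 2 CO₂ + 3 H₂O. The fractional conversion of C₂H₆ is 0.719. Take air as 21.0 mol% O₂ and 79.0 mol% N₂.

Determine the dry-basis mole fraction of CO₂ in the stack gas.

0.0478

Stoichiometric O₂ = 3.5 × 372 = 1302 mol; O₂ fed = 1302 × 1.852 = 2411 mol.
N₂ fed = 2411 × 79/21 = 9071 mol.
Fuel reacted = 0.719 × 372 → ξ = 267.5 mol.
Outlet (n = n₀ + ν ξ):
  C₂H₆: 372 − 1(267.5) = 104.5
  O₂: 2411 − 3.5(267.5) = 1475
  N₂: 9071 (inert)
  CO₂: 0 + 2(267.5) = 534.9
  H₂O: 0 + 3(267.5) = 802.4
Dry total = 11190 mol; y_CO₂ (dry) = 534.9 / 11190 = 0.04782.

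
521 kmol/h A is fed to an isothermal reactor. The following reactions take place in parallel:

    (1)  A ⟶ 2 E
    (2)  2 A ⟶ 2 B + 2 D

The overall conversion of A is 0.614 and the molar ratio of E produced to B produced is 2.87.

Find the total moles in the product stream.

Conversion of A: A consumed = 0.614 × 521 = 319.9 kmol/h = 1ξ₁ + 2ξ₂.
Selectivity: 2ξ₁ / (2ξ₂) = 2.87 → ξ₁ = 2.87 ξ₂.
Substitute: (1·2.87 + 2) ξ₂ = 319.9 → ξ₂ = 65.69 kmol/h, ξ₁ = 188.5 kmol/h.
Outlet amounts (n = n₀ + Σ ν·ξ):
  A: 521 − 1(188.5) − 2(65.69) = 201.1
  E: 0 + 2(188.5) = 377
  B: 0 + 2(65.69) = 131.4
  D: 0 + 2(65.69) = 131.4
Total out = 201.1 + 377 + 131.4 + 131.4 = 840.9 kmol/h.

841 kmol/h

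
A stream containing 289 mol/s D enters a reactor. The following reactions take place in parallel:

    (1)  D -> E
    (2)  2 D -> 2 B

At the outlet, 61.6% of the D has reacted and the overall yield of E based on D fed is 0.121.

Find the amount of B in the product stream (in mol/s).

Yield of E: 1ξ₁ / 289 = 0.121 → ξ₁ = 34.97 mol/s.
Conversion of D: 1ξ₁ + 2ξ₂ = 0.616 × 289 = 178 → ξ₂ = 71.53 mol/s.
Outlet amounts (n = n₀ + Σ ν·ξ):
  D: 289 − 1(34.97) − 2(71.53) = 111
  E: 0 + 1(34.97) = 34.97
  B: 0 + 2(71.53) = 143.1

143 mol/s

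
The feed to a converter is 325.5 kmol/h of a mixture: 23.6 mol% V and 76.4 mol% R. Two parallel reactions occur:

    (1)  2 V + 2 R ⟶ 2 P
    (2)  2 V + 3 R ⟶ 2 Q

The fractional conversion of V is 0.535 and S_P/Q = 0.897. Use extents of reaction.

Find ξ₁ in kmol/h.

ξ₁ = 9.72 kmol/h

Conversion of V: V consumed = 0.535 × 76.82 = 41.1 kmol/h = 2ξ₁ + 2ξ₂.
Selectivity: 2ξ₁ / (2ξ₂) = 0.897 → ξ₁ = 0.897 ξ₂.
Substitute: (2·0.897 + 2) ξ₂ = 41.1 → ξ₂ = 10.83 kmol/h, ξ₁ = 9.717 kmol/h.
Outlet amounts (n = n₀ + Σ ν·ξ):
  V: 76.82 − 2(9.717) − 2(10.83) = 35.72
  R: 248.7 − 2(9.717) − 3(10.83) = 196.8
  P: 0 + 2(9.717) = 19.43
  Q: 0 + 2(10.83) = 21.66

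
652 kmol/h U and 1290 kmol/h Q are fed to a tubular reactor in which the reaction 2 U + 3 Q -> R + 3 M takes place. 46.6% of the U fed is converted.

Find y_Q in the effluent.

U reacted = 0.466 × 652 = 303.8 kmol/h; ν_U = −2, so ξ = 303.8/2 = 151.9 kmol/h.
Outlet amounts (n = n₀ + ν ξ):
  U: 652 − 2(151.9) = 348.2
  Q: 1290 − 3(151.9) = 834.3
  R: 0 + 1(151.9) = 151.9
  M: 0 + 3(151.9) = 455.7
Total out = 1790 kmol/h; y_Q = 834.3 / 1790 = 0.466.

0.466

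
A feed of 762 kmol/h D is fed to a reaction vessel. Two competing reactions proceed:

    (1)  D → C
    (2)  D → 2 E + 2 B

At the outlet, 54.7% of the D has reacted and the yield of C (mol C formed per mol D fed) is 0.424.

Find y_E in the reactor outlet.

0.18

Yield of C: 1ξ₁ / 762 = 0.424 → ξ₁ = 323.1 kmol/h.
Conversion of D: 1ξ₁ + 1ξ₂ = 0.547 × 762 = 416.8 → ξ₂ = 93.73 kmol/h.
Outlet amounts (n = n₀ + Σ ν·ξ):
  D: 762 − 1(323.1) − 1(93.73) = 345.2
  C: 0 + 1(323.1) = 323.1
  E: 0 + 2(93.73) = 187.5
  B: 0 + 2(93.73) = 187.5
Total out = 1043 kmol/h; y_E = 187.5 / 1043 = 0.1797.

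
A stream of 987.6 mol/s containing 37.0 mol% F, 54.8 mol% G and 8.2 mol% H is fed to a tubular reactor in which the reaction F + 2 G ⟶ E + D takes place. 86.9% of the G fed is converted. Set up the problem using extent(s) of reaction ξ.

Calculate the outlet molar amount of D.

G reacted = 0.869 × 541.2 = 470.3 mol/s; ν_G = −2, so ξ = 470.3/2 = 235.2 mol/s.
Outlet amounts (n = n₀ + ν ξ):
  F: 365.4 − 1(235.2) = 130.3
  G: 541.2 − 2(235.2) = 70.9
  E: 0 + 1(235.2) = 235.2
  D: 0 + 1(235.2) = 235.2
  H: 80.98 (inert)

235 mol/s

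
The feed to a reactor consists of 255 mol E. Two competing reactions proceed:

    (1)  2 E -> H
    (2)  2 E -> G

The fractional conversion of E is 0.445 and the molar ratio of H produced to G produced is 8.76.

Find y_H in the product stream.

Conversion of E: E consumed = 0.445 × 255 = 113.5 mol = 2ξ₁ + 2ξ₂.
Selectivity: 1ξ₁ / (1ξ₂) = 8.76 → ξ₁ = 8.76 ξ₂.
Substitute: (2·8.76 + 2) ξ₂ = 113.5 → ξ₂ = 5.813 mol, ξ₁ = 50.92 mol.
Outlet amounts (n = n₀ + Σ ν·ξ):
  E: 255 − 2(50.92) − 2(5.813) = 141.5
  H: 0 + 1(50.92) = 50.92
  G: 0 + 1(5.813) = 5.813
Total out = 198.3 mol; y_H = 50.92 / 198.3 = 0.2569.

0.257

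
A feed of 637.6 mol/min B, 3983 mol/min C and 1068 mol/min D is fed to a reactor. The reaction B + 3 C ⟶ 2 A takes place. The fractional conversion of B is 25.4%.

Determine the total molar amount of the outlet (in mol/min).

5360 mol/min

B reacted = 0.254 × 637.6 = 162 mol/min; ν_B = −1, so ξ = 162/1 = 162 mol/min.
Outlet amounts (n = n₀ + ν ξ):
  B: 637.6 − 1(162) = 475.6
  C: 3983 − 3(162) = 3497
  A: 0 + 2(162) = 323.9
  D: 1068 (inert)
Total out = 475.6 + 3497 + 323.9 + 1068 = 5365 mol/min.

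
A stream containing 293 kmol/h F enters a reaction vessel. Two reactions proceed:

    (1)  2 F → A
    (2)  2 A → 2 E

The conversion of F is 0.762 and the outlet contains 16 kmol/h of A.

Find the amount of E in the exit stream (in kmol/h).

95.6 kmol/h

Conversion of F: F consumed = 2ξ₁ = 0.762 × 293 → ξ₁ = 111.6 kmol/h.
A balance: n_A = 0 + 1ξ₁ − 2ξ₂ = 16 → ξ₂ = (1·111.6 − 16)/2 = 47.82 kmol/h.
Outlet amounts (n = n₀ + Σ ν·ξ):
  F: 293 − 2(111.6) = 69.73
  A: 0 + 1(111.6) − 2(47.82) = 16
  E: 0 + 2(47.82) = 95.63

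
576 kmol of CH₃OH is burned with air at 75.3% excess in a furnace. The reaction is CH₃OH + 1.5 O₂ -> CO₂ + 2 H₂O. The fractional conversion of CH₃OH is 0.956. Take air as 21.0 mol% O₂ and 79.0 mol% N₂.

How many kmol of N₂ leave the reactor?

5700 kmol

Stoichiometric O₂ = 1.5 × 576 = 864 kmol; O₂ fed = 864 × 1.753 = 1515 kmol.
N₂ fed = 1515 × 79/21 = 5698 kmol.
Fuel reacted = 0.956 × 576 → ξ = 550.7 kmol.
Outlet (n = n₀ + ν ξ):
  CH₃OH: 576 − 1(550.7) = 25.34
  O₂: 1515 − 1.5(550.7) = 688.6
  N₂: 5698 (inert)
  CO₂: 0 + 1(550.7) = 550.7
  H₂O: 0 + 2(550.7) = 1101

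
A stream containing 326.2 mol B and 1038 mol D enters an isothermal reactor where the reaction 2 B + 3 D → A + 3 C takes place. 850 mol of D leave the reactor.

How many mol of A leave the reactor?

62.7 mol

For D: n = n₀ − 3ξ → 850 = 1038 − 3ξ, giving ξ = 62.67 mol.
Outlet amounts (n = n₀ + ν ξ):
  B: 326.2 − 2(62.67) = 200.9
  D: 1038 − 3(62.67) = 850
  A: 0 + 1(62.67) = 62.67
  C: 0 + 3(62.67) = 188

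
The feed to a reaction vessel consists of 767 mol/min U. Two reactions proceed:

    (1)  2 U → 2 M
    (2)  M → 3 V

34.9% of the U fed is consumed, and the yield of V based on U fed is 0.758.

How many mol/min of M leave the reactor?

Conversion of U: U consumed = 2ξ₁ = 0.349 × 767 → ξ₁ = 133.8 mol/min.
Yield of V: 3ξ₂ / 767 = 0.758 → ξ₂ = 193.8 mol/min.
Outlet amounts (n = n₀ + Σ ν·ξ):
  U: 767 − 2(133.8) = 499.3
  M: 0 + 2(133.8) − 1(193.8) = 73.89
  V: 0 + 3(193.8) = 581.4

73.9 mol/min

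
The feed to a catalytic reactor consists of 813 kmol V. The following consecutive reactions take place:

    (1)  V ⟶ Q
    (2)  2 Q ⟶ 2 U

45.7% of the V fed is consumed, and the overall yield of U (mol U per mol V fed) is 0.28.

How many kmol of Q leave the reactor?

Conversion of V: V consumed = 1ξ₁ = 0.457 × 813 → ξ₁ = 371.5 kmol.
Yield of U: 2ξ₂ / 813 = 0.28 → ξ₂ = 113.8 kmol.
Outlet amounts (n = n₀ + Σ ν·ξ):
  V: 813 − 1(371.5) = 441.5
  Q: 0 + 1(371.5) − 2(113.8) = 143.9
  U: 0 + 2(113.8) = 227.6

144 kmol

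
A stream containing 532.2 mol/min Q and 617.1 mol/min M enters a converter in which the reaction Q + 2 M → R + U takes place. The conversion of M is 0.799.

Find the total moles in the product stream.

903 mol/min

M reacted = 0.799 × 617.1 = 493.1 mol/min; ν_M = −2, so ξ = 493.1/2 = 246.5 mol/min.
Outlet amounts (n = n₀ + ν ξ):
  Q: 532.2 − 1(246.5) = 285.7
  M: 617.1 − 2(246.5) = 124
  R: 0 + 1(246.5) = 246.5
  U: 0 + 1(246.5) = 246.5
Total out = 285.7 + 124 + 246.5 + 246.5 = 902.8 mol/min.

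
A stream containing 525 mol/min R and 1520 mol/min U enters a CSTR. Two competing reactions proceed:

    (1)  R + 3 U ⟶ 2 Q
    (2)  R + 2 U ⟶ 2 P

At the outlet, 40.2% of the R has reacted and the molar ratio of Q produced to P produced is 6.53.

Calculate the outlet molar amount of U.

Conversion of R: R consumed = 0.402 × 525 = 211.1 mol/min = 1ξ₁ + 1ξ₂.
Selectivity: 2ξ₁ / (2ξ₂) = 6.53 → ξ₁ = 6.53 ξ₂.
Substitute: (1·6.53 + 1) ξ₂ = 211.1 → ξ₂ = 28.03 mol/min, ξ₁ = 183 mol/min.
Outlet amounts (n = n₀ + Σ ν·ξ):
  R: 525 − 1(183) − 1(28.03) = 313.9
  U: 1520 − 3(183) − 2(28.03) = 914.9
  Q: 0 + 2(183) = 366
  P: 0 + 2(28.03) = 56.06

915 mol/min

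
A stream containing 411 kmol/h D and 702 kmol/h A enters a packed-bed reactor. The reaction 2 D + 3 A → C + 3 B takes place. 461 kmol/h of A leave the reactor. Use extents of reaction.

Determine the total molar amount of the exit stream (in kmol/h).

For A: n = n₀ − 3ξ → 461 = 702 − 3ξ, giving ξ = 80.33 kmol/h.
Outlet amounts (n = n₀ + ν ξ):
  D: 411 − 2(80.33) = 250.3
  A: 702 − 3(80.33) = 461
  C: 0 + 1(80.33) = 80.33
  B: 0 + 3(80.33) = 241
Total out = 250.3 + 461 + 80.33 + 241 = 1033 kmol/h.

1030 kmol/h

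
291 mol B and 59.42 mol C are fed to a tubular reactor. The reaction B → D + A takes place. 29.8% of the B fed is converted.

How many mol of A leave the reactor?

86.7 mol

B reacted = 0.298 × 291 = 86.72 mol; ν_B = −1, so ξ = 86.72/1 = 86.72 mol.
Outlet amounts (n = n₀ + ν ξ):
  B: 291 − 1(86.72) = 204.3
  D: 0 + 1(86.72) = 86.72
  A: 0 + 1(86.72) = 86.72
  C: 59.42 (inert)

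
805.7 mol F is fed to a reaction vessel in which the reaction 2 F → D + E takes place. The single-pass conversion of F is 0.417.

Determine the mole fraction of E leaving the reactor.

0.208

F reacted = 0.417 × 805.7 = 336 mol; ν_F = −2, so ξ = 336/2 = 168 mol.
Outlet amounts (n = n₀ + ν ξ):
  F: 805.7 − 2(168) = 469.7
  D: 0 + 1(168) = 168
  E: 0 + 1(168) = 168
Total out = 805.7 mol; y_E = 168 / 805.7 = 0.2085.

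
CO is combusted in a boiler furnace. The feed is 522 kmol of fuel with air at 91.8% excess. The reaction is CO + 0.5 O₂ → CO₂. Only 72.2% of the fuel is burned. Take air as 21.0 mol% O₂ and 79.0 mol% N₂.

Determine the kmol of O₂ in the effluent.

Stoichiometric O₂ = 0.5 × 522 = 261 kmol; O₂ fed = 261 × 1.918 = 500.6 kmol.
N₂ fed = 500.6 × 79/21 = 1883 kmol.
Fuel reacted = 0.722 × 522 → ξ = 376.9 kmol.
Outlet (n = n₀ + ν ξ):
  CO: 522 − 1(376.9) = 145.1
  O₂: 500.6 − 0.5(376.9) = 312.2
  N₂: 1883 (inert)
  CO₂: 0 + 1(376.9) = 376.9

312 kmol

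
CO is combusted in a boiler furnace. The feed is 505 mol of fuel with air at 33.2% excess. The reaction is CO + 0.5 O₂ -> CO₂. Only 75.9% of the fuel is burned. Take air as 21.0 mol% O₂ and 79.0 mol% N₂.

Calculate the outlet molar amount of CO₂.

Stoichiometric O₂ = 0.5 × 505 = 252.5 mol; O₂ fed = 252.5 × 1.332 = 336.3 mol.
N₂ fed = 336.3 × 79/21 = 1265 mol.
Fuel reacted = 0.759 × 505 → ξ = 383.3 mol.
Outlet (n = n₀ + ν ξ):
  CO: 505 − 1(383.3) = 121.7
  O₂: 336.3 − 0.5(383.3) = 144.7
  N₂: 1265 (inert)
  CO₂: 0 + 1(383.3) = 383.3

383 mol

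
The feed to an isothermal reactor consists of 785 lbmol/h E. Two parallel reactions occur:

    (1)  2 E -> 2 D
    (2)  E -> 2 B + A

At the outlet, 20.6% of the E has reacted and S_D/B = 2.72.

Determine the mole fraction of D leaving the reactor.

Conversion of E: E consumed = 0.206 × 785 = 161.7 lbmol/h = 2ξ₁ + 1ξ₂.
Selectivity: 2ξ₁ / (2ξ₂) = 2.72 → ξ₁ = 2.72 ξ₂.
Substitute: (2·2.72 + 1) ξ₂ = 161.7 → ξ₂ = 25.11 lbmol/h, ξ₁ = 68.3 lbmol/h.
Outlet amounts (n = n₀ + Σ ν·ξ):
  E: 785 − 2(68.3) − 1(25.11) = 623.3
  D: 0 + 2(68.3) = 136.6
  B: 0 + 2(25.11) = 50.22
  A: 0 + 1(25.11) = 25.11
Total out = 835.2 lbmol/h; y_D = 136.6 / 835.2 = 0.1635.

0.164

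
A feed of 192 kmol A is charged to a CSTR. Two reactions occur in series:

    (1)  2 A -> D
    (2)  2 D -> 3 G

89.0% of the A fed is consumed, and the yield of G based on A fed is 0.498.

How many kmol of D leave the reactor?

Conversion of A: A consumed = 2ξ₁ = 0.89 × 192 → ξ₁ = 85.44 kmol.
Yield of G: 3ξ₂ / 192 = 0.498 → ξ₂ = 31.87 kmol.
Outlet amounts (n = n₀ + Σ ν·ξ):
  A: 192 − 2(85.44) = 21.12
  D: 0 + 1(85.44) − 2(31.87) = 21.7
  G: 0 + 3(31.87) = 95.62

21.7 kmol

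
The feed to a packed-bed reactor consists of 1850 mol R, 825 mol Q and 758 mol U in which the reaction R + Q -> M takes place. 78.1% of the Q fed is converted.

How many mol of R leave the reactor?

1210 mol

Q reacted = 0.781 × 825 = 644.3 mol; ν_Q = −1, so ξ = 644.3/1 = 644.3 mol.
Outlet amounts (n = n₀ + ν ξ):
  R: 1850 − 1(644.3) = 1206
  Q: 825 − 1(644.3) = 180.7
  M: 0 + 1(644.3) = 644.3
  U: 758 (inert)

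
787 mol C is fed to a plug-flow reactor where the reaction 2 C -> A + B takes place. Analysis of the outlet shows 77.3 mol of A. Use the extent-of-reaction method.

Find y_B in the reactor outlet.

For A: n = n₀ + 1ξ → 77.3 = 0 + 1ξ, giving ξ = 77.3 mol.
Outlet amounts (n = n₀ + ν ξ):
  C: 787 − 2(77.3) = 632.4
  A: 0 + 1(77.3) = 77.3
  B: 0 + 1(77.3) = 77.3
Total out = 787 mol; y_B = 77.3 / 787 = 0.09822.

0.0982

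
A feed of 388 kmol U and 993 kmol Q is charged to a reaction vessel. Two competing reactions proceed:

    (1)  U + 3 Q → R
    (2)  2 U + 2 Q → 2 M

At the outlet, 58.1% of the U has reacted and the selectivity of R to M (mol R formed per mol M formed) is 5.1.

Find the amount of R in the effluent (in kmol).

Conversion of U: U consumed = 0.581 × 388 = 225.4 kmol = 1ξ₁ + 2ξ₂.
Selectivity: 1ξ₁ / (2ξ₂) = 5.1 → ξ₁ = 10.2 ξ₂.
Substitute: (1·10.2 + 2) ξ₂ = 225.4 → ξ₂ = 18.48 kmol, ξ₁ = 188.5 kmol.
Outlet amounts (n = n₀ + Σ ν·ξ):
  U: 388 − 1(188.5) − 2(18.48) = 162.6
  Q: 993 − 3(188.5) − 2(18.48) = 390.6
  R: 0 + 1(188.5) = 188.5
  M: 0 + 2(18.48) = 36.96

188 kmol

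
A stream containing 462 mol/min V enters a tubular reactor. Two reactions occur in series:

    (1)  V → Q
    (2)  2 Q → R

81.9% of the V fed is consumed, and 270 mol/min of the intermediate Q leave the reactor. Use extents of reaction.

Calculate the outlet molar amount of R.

Conversion of V: V consumed = 1ξ₁ = 0.819 × 462 → ξ₁ = 378.4 mol/min.
Q balance: n_Q = 0 + 1ξ₁ − 2ξ₂ = 270 → ξ₂ = (1·378.4 − 270)/2 = 54.19 mol/min.
Outlet amounts (n = n₀ + Σ ν·ξ):
  V: 462 − 1(378.4) = 83.62
  Q: 0 + 1(378.4) − 2(54.19) = 270
  R: 0 + 1(54.19) = 54.19

54.2 mol/min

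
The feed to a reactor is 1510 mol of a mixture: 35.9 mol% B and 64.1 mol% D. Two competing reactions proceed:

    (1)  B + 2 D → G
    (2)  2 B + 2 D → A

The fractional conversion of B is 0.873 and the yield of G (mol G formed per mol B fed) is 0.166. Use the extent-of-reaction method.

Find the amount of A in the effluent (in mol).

Yield of G: 1ξ₁ / 542.1 = 0.166 → ξ₁ = 89.99 mol.
Conversion of B: 1ξ₁ + 2ξ₂ = 0.873 × 542.1 = 473.2 → ξ₂ = 191.6 mol.
Outlet amounts (n = n₀ + Σ ν·ξ):
  B: 542.1 − 1(89.99) − 2(191.6) = 68.85
  D: 967.9 − 2(89.99) − 2(191.6) = 404.7
  G: 0 + 1(89.99) = 89.99
  A: 0 + 1(191.6) = 191.6

192 mol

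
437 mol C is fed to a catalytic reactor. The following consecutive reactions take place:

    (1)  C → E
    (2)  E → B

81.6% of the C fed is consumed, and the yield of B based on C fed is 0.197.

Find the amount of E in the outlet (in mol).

271 mol

Conversion of C: C consumed = 1ξ₁ = 0.816 × 437 → ξ₁ = 356.6 mol.
Yield of B: 1ξ₂ / 437 = 0.197 → ξ₂ = 86.09 mol.
Outlet amounts (n = n₀ + Σ ν·ξ):
  C: 437 − 1(356.6) = 80.41
  E: 0 + 1(356.6) − 1(86.09) = 270.5
  B: 0 + 1(86.09) = 86.09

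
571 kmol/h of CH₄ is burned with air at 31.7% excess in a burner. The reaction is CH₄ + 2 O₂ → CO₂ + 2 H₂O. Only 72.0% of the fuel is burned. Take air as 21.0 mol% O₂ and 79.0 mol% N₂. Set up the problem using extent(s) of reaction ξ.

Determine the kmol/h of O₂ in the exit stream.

682 kmol/h

Stoichiometric O₂ = 2 × 571 = 1142 kmol/h; O₂ fed = 1142 × 1.317 = 1504 kmol/h.
N₂ fed = 1504 × 79/21 = 5658 kmol/h.
Fuel reacted = 0.72 × 571 → ξ = 411.1 kmol/h.
Outlet (n = n₀ + ν ξ):
  CH₄: 571 − 1(411.1) = 159.9
  O₂: 1504 − 2(411.1) = 681.8
  N₂: 5658 (inert)
  CO₂: 0 + 1(411.1) = 411.1
  H₂O: 0 + 2(411.1) = 822.2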